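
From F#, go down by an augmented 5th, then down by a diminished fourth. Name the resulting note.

An augmented fifth down from F# is Bb (letter B, 8 semitones down).
A diminished fourth down from Bb is F# (letter F, 4 semitones down).

F#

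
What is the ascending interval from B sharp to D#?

minor third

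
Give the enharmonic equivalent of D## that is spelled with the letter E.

E

Plain E sits at the same pitch as D##, so on the letter E the same pitch needs a natural: E.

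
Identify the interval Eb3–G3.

major third

Counting letters E–F–G gives a third.
Eb→G = 4 semitones, exactly the major third.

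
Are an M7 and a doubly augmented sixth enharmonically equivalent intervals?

A major seventh spans 11 semitones; a doubly augmented sixth spans 11.
They are enharmonically equivalent.

Yes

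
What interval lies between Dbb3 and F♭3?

major third

The letter names run D→F, a span of 2 letter steps, so the interval is some kind of third.
Dbb to Fb is 4 semitones. A major third is 4, so 4 makes it major.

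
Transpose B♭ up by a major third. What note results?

D

A third above B lands on the letter D.
A major third spans 4 semitones, so Bb moves to pitch class 2. On the letter D that is D.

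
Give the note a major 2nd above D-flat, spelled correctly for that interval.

Eb

A second above D lands on the letter E.
A major second spans 2 semitones, so Db moves to pitch class 3. On the letter E that is Eb.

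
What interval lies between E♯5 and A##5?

The letter names run E→A, a span of 3 letter steps, so the interval is some kind of fourth.
E# to A## is 6 semitones. A perfect fourth is 5, so 6 makes it augmented.

augmented fourth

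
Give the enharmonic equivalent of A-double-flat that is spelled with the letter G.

Abb is pitch class 7. The letter G alone is pitch class 7.
Pitch class 7 on G needs no accidental: G.

G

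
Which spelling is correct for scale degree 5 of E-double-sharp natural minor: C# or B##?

Each scale degree takes a distinct letter name. Degree 5 of a scale on E must use the letter B.
B## and C# are enharmonically the same pitch, but only B## uses the letter B, so it is the correct spelling here.

B##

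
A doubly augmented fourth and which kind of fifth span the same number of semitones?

A doubly augmented fourth spans 7 semitones.
A fifth spanning 7 semitones is perfect (the perfect fifth is 7).

perfect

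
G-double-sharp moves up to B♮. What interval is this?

diminished third

The letter names run G→B, a span of 2 letter steps, so the interval is some kind of third.
G## to B is 2 semitones. A major third is 4, so 2 makes it diminished.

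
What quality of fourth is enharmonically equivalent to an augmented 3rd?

perfect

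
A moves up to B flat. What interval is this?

Counting letters A–B gives a second.
A→Bb = 1 semitone, 1 narrower than the major second (2), so minor.

minor second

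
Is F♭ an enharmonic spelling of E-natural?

Yes

Fb is pitch class 4; E is pitch class 4.
All spellings map to pitch class 4, so they are enharmonically equivalent.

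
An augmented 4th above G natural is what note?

G up a perfect fourth is C, so the target letter is C.
From G, an augmented fourth is 6 semitones up: C#.

C#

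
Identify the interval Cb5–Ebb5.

The letter names run C→E, a span of 2 letter steps, so the interval is some kind of third.
Cb to Ebb is 3 semitones. A major third is 4, so 3 makes it minor.

minor third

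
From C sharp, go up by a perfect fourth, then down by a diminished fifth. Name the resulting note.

A perfect fourth up from C# is F# (letter F, 5 semitones up).
A diminished fifth down from F# is B# (letter B, 6 semitones down).

B#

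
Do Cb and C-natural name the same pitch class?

No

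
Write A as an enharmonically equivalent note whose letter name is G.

G##

A is pitch class 9. The letter G alone is pitch class 7.
To reach pitch class 9 from G requires an offset of +2 semitones, i.e. double sharp: G##.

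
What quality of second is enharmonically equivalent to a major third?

A major third spans 4 semitones.
A second spanning 4 semitones is doubly augmented (the major second is 2).

doubly augmented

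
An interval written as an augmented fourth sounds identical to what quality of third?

doubly augmented

An augmented fourth spans 6 semitones.
A third spanning 6 semitones is doubly augmented (the major third is 4).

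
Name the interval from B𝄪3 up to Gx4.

minor sixth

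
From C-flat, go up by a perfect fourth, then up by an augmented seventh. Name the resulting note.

A perfect fourth up from Cb is Fb (letter F, 5 semitones up).
An augmented seventh up from Fb is E (letter E, 12 semitones up).

E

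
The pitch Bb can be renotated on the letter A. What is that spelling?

A#

Bb is pitch class 10. The letter A alone is pitch class 9.
To reach pitch class 10 from A requires an offset of +1 semitone, i.e. sharp: A#.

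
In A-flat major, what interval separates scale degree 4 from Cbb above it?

diminished seventh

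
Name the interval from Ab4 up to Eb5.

Counting letters A–B–C–D–E gives a fifth.
Ab→Eb = 7 semitones, exactly the perfect fifth.

perfect fifth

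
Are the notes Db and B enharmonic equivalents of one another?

No

Two spellings are enharmonically equivalent only if they share a pitch class.
Here Db → 1, B → 11; 1 ≠ 11, so they are not.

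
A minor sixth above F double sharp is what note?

A sixth above F lands on the letter D.
A minor sixth spans 8 semitones, so F## moves to pitch class 3. On the letter D that is D#.

D#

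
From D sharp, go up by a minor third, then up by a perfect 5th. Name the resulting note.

C#

A minor third up from D# is F# (letter F, 3 semitones up).
A perfect fifth up from F# is C# (letter C, 7 semitones up).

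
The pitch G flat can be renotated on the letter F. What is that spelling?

F#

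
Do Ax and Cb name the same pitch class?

A## is pitch class 11; Cb is pitch class 11.
All spellings map to pitch class 11, so they are enharmonically equivalent.

Yes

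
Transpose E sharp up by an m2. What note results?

F#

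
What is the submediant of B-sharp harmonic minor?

Degree 6 takes the letter 5 steps above B, which is G.
In harmonic minor, degree 6 sits 8 semitones above the tonic. B# + 8 semitones is pitch class 8, spelled on G as G#.

G#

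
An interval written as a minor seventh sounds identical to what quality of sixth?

augmented

A minor seventh spans 10 semitones.
A sixth spanning 10 semitones is augmented (the major sixth is 9).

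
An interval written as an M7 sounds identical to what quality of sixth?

doubly augmented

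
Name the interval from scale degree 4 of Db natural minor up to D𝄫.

diminished fifth

Scale degree 4 of Db natural minor is Gb.
Gb up to Dbb: letters G→D make it a fifth; 6 semitones makes it diminished.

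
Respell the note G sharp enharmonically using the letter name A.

Ab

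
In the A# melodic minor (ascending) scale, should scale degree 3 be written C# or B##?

Each scale degree takes a distinct letter name. Degree 3 of a scale on A must use the letter C.
C# and B## are enharmonically the same pitch, but only C# uses the letter C, so it is the correct spelling here.

C#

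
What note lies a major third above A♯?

A up a major third is C#, so the target letter is C.
From A#, a major third is 4 semitones up: C##.

C##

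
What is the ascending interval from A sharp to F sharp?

The letter names run A→F, a span of 5 letter steps, so the interval is some kind of sixth.
A# to F# is 8 semitones. A major sixth is 9, so 8 makes it minor.

minor sixth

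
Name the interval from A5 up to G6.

minor seventh

The letter names run A→G, a span of 6 letter steps, so the interval is some kind of seventh.
A to G is 10 semitones. A major seventh is 11, so 10 makes it minor.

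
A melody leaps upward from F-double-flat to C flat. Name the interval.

The letter names run F→C, a span of 4 letter steps, so the interval is some kind of fifth.
Fbb to Cb is 8 semitones. A perfect fifth is 7, so 8 makes it augmented.

augmented fifth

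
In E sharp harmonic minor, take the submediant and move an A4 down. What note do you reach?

The submediant of E# harmonic minor is C#.
An augmented fourth (6 semitones) below C# lands on the letter G, giving G.

G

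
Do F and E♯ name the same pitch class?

Yes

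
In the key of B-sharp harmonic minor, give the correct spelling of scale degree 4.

E#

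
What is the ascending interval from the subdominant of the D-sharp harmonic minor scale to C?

diminished fourth

The subdominant of D# harmonic minor is G#.
G# up to C: letters G→C make it a fourth; 4 semitones makes it diminished.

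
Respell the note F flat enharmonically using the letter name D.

D##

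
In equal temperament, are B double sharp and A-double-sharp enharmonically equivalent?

B## is pitch class 1; A## is pitch class 11.
The pitch classes differ (1 vs. 11), so they are not enharmonic equivalents.

No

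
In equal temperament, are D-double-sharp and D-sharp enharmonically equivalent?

D## is pitch class 4; D# is pitch class 3.
The pitch classes differ (4 vs. 3), so they are not enharmonic equivalents.

No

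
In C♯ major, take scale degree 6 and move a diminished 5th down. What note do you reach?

D##

Scale degree 6 of C# major is A#.
A diminished fifth (6 semitones) below A# lands on the letter D, giving D##.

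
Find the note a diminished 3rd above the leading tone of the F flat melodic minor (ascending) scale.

The leading tone of Fb melodic minor (ascending) is Eb.
A diminished third (2 semitones) above Eb lands on the letter G, giving Gbb.

Gbb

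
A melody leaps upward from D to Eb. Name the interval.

The letter names run D→E, a span of 1 letter step, so the interval is some kind of second.
D to Eb is 1 semitone. A major second is 2, so 1 makes it minor.

minor second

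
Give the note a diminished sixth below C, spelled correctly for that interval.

E#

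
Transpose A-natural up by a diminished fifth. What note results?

Eb

A up a perfect fifth is E, so the target letter is E.
From A, a diminished fifth is 6 semitones up: Eb.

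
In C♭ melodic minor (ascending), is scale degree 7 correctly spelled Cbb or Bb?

Each scale degree takes a distinct letter name. Degree 7 of a scale on C must use the letter B.
Bb and Cbb are enharmonically the same pitch, but only Bb uses the letter B, so it is the correct spelling here.

Bb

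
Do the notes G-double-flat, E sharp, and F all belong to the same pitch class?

Yes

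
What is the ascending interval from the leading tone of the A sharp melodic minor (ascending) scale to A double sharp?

major second

The leading tone of A# melodic minor (ascending) is G##.
G## up to A##: letters G→A make it a second; 2 semitones makes it major.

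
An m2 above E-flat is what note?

A second above E lands on the letter F.
A minor second spans 1 semitone, so Eb moves to pitch class 4. On the letter F that is Fb.

Fb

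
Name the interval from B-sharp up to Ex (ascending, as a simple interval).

augmented fourth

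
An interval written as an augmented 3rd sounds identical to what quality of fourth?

An augmented third spans 5 semitones.
A fourth spanning 5 semitones is perfect (the perfect fourth is 5).

perfect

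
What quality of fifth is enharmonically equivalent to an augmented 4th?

diminished

An augmented fourth spans 6 semitones.
A fifth spanning 6 semitones is diminished (the perfect fifth is 7).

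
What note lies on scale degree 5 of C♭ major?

Gb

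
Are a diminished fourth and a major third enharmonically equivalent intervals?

A diminished fourth spans 4 semitones; a major third spans 4.
They are enharmonically equivalent.

Yes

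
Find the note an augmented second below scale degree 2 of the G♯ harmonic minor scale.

G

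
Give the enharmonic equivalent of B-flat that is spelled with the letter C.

Bb is pitch class 10. The letter C alone is pitch class 0.
To reach pitch class 10 from C requires an offset of -2 semitones, i.e. double flat: Cbb.

Cbb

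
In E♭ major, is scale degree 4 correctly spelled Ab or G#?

Ab

Each scale degree takes a distinct letter name. Degree 4 of a scale on E must use the letter A.
Ab and G# are enharmonically the same pitch, but only Ab uses the letter A, so it is the correct spelling here.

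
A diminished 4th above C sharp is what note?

F

A fourth above C lands on the letter F.
A diminished fourth spans 4 semitones, so C# moves to pitch class 5. On the letter F that is F.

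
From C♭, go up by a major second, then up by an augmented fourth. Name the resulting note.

G

A major second up from Cb is Db (letter D, 2 semitones up).
An augmented fourth up from Db is G (letter G, 6 semitones up).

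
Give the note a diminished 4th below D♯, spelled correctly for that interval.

A##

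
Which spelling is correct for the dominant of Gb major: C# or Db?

Db

Each scale degree takes a distinct letter name. Degree 5 of a scale on G must use the letter D.
Db and C# are enharmonically the same pitch, but only Db uses the letter D, so it is the correct spelling here.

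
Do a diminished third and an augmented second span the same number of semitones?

A diminished third spans 2 semitones; an augmented second spans 3.
The spans differ, so they are not enharmonic equivalents.

No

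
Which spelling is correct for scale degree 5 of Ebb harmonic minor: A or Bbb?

Bbb

Each scale degree takes a distinct letter name. Degree 5 of a scale on E must use the letter B.
Bbb and A are enharmonically the same pitch, but only Bbb uses the letter B, so it is the correct spelling here.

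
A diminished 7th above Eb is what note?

Dbb

E up a major seventh is D#, so the target letter is D.
From Eb, a diminished seventh is 9 semitones up: Dbb.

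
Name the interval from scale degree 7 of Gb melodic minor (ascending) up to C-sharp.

Scale degree 7 of Gb melodic minor (ascending) is F.
F up to C#: letters F→C make it a fifth; 8 semitones makes it augmented.

augmented fifth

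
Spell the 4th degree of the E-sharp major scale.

A#

The E# major scale runs E# F## G## A# B# C## D##.
Degree 4 is A#.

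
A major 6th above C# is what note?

A#

A sixth above C lands on the letter A.
A major sixth spans 9 semitones, so C# moves to pitch class 10. On the letter A that is A#.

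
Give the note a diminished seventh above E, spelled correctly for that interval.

E up a major seventh is D#, so the target letter is D.
From E, a diminished seventh is 9 semitones up: Db.

Db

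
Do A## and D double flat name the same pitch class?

No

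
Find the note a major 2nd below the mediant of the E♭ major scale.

F

The mediant of Eb major is G.
A major second (2 semitones) below G lands on the letter F, giving F.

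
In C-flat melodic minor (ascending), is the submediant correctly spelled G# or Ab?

Each scale degree takes a distinct letter name. Degree 6 of a scale on C must use the letter A.
Ab and G# are enharmonically the same pitch, but only Ab uses the letter A, so it is the correct spelling here.

Ab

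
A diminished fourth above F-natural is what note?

Bbb

A fourth above F lands on the letter B.
A diminished fourth spans 4 semitones, so F moves to pitch class 9. On the letter B that is Bbb.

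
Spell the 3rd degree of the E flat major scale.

G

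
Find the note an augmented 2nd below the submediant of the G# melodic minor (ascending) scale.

D

The submediant of G# melodic minor (ascending) is E#.
An augmented second (3 semitones) below E# lands on the letter D, giving D.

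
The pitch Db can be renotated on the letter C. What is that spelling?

C#

Plain C sits 1 semitone below Db, so on the letter C the same pitch needs a sharp: C#.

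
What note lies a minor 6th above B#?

B up a major sixth is G#, so the target letter is G.
From B#, a minor sixth is 8 semitones up: G#.

G#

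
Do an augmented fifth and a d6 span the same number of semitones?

No

An augmented fifth spans 8 semitones; a diminished sixth spans 7.
The spans differ, so they are not enharmonic equivalents.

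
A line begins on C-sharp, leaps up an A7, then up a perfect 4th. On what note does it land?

E##

An augmented seventh up from C# is B## (letter B, 12 semitones up).
A perfect fourth up from B## is E## (letter E, 5 semitones up).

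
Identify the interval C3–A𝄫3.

Counting letters C–D–E–F–G–A gives a sixth.
C→Abb = 7 semitones, 2 narrower than the major sixth (9), so diminished.

diminished sixth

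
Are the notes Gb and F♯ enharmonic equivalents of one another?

Gb = pitch class 6 and F# = pitch class 6 — the same pitch class, so they are enharmonic equivalents.

Yes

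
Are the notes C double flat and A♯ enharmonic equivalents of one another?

Yes

Cbb is pitch class 10; A# is pitch class 10.
All spellings map to pitch class 10, so they are enharmonically equivalent.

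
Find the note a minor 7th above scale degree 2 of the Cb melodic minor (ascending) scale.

Cb

Scale degree 2 of Cb melodic minor (ascending) is Db.
A minor seventh (10 semitones) above Db lands on the letter C, giving Cb.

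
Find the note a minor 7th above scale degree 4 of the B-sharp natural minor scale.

Scale degree 4 of B# natural minor is E#.
A minor seventh (10 semitones) above E# lands on the letter D, giving D#.

D#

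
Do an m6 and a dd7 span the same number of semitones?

Yes

A minor sixth spans 8 semitones; a doubly diminished seventh spans 8.
They are enharmonically equivalent.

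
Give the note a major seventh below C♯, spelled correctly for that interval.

D

C down a major seventh is Db, so the target letter is D.
From C#, a major seventh is 11 semitones down: D.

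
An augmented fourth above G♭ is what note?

A fourth above G lands on the letter C.
An augmented fourth spans 6 semitones, so Gb moves to pitch class 0. On the letter C that is C.

C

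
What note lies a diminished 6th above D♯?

A sixth above D lands on the letter B.
A diminished sixth spans 7 semitones, so D# moves to pitch class 10. On the letter B that is Bb.

Bb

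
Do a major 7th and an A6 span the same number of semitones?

No

A major seventh spans 11 semitones; an augmented sixth spans 10.
The spans differ, so they are not enharmonic equivalents.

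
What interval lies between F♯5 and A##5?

augmented third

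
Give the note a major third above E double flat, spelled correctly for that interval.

E up a major third is G#, so the target letter is G.
From Ebb, a major third is 4 semitones up: Gb.

Gb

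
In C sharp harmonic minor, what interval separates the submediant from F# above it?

major sixth

The submediant of C# harmonic minor is A.
A up to F#: letters A→F make it a sixth; 9 semitones makes it major.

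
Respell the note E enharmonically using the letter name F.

Fb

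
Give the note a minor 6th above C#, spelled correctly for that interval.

C up a major sixth is A, so the target letter is A.
From C#, a minor sixth is 8 semitones up: A.

A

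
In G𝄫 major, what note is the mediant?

Bbb

Degree 3 takes the letter 2 steps above G, which is B.
In major, degree 3 sits 4 semitones above the tonic. Gbb + 4 semitones is pitch class 9, spelled on B as Bbb.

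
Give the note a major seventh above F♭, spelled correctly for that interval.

Eb

F up a major seventh is E, so the target letter is E.
From Fb, a major seventh is 11 semitones up: Eb.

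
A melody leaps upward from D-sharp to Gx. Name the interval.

Counting letters D–E–F–G gives a fourth.
D#→G## = 6 semitones, 1 wider than the perfect fourth (5), so augmented.

augmented fourth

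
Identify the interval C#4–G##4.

augmented fifth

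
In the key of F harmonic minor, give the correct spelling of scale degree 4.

Bb

The F harmonic minor scale runs F G Ab Bb C Db E.
Degree 4 is Bb.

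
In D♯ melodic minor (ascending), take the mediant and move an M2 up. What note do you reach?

The mediant of D# melodic minor (ascending) is F#.
A major second (2 semitones) above F# lands on the letter G, giving G#.

G#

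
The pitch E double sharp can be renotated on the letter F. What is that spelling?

F#

E## is pitch class 6. The letter F alone is pitch class 5.
To reach pitch class 6 from F requires an offset of +1 semitone, i.e. sharp: F#.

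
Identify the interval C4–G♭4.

diminished fifth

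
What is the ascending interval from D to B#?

augmented sixth

Counting letters D–E–F–G–A–B gives a sixth.
D→B# = 10 semitones, 1 wider than the major sixth (9), so augmented.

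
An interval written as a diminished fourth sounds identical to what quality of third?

A diminished fourth spans 4 semitones.
A third spanning 4 semitones is major (the major third is 4).

major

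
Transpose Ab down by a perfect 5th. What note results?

A down a perfect fifth is D, so the target letter is D.
From Ab, a perfect fifth is 7 semitones down: Db.

Db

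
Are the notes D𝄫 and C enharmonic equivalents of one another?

Dbb is pitch class 0; C is pitch class 0.
All spellings map to pitch class 0, so they are enharmonically equivalent.

Yes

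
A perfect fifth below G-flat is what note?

Cb

A fifth below G lands on the letter C.
A perfect fifth spans 7 semitones, so Gb moves to pitch class 11. On the letter C that is Cb.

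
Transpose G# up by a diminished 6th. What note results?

Eb

A sixth above G lands on the letter E.
A diminished sixth spans 7 semitones, so G# moves to pitch class 3. On the letter E that is Eb.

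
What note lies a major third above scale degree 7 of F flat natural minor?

Scale degree 7 of Fb natural minor is Ebb.
A major third (4 semitones) above Ebb lands on the letter G, giving Gb.

Gb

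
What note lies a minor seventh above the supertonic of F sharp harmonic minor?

The supertonic of F# harmonic minor is G#.
A minor seventh (10 semitones) above G# lands on the letter F, giving F#.

F#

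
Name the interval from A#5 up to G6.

Counting letters A–B–C–D–E–F–G gives a seventh.
A#→G = 9 semitones, 2 narrower than the major seventh (11), so diminished.

diminished seventh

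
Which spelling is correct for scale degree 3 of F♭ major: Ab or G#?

Each scale degree takes a distinct letter name. Degree 3 of a scale on F must use the letter A.
Ab and G# are enharmonically the same pitch, but only Ab uses the letter A, so it is the correct spelling here.

Ab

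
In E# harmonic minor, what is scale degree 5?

B#

Degree 5 takes the letter 4 steps above E, which is B.
In harmonic minor, degree 5 sits 7 semitones above the tonic. E# + 7 semitones is pitch class 0, spelled on B as B#.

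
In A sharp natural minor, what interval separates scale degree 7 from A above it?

Scale degree 7 of A# natural minor is G#.
G# up to A: letters G→A make it a second; 1 semitone makes it minor.

minor second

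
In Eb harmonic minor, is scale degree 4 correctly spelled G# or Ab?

Ab

Each scale degree takes a distinct letter name. Degree 4 of a scale on E must use the letter A.
Ab and G# are enharmonically the same pitch, but only Ab uses the letter A, so it is the correct spelling here.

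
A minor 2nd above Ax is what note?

A up a major second is B, so the target letter is B.
From A##, a minor second is 1 semitone up: B#.

B#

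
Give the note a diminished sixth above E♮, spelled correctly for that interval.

A sixth above E lands on the letter C.
A diminished sixth spans 7 semitones, so E moves to pitch class 11. On the letter C that is Cb.

Cb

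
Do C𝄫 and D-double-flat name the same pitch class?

Two spellings are enharmonically equivalent only if they share a pitch class.
Here Cbb → 10, Dbb → 0; 0 ≠ 10, so they are not.

No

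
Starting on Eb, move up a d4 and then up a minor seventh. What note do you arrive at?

Gbb

A diminished fourth up from Eb is Abb (letter A, 4 semitones up).
A minor seventh up from Abb is Gbb (letter G, 10 semitones up).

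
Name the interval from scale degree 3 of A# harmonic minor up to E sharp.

Scale degree 3 of A# harmonic minor is C#.
C# up to E#: letters C→E make it a third; 4 semitones makes it major.

major third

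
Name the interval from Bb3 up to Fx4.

doubly augmented fifth

Counting letters B–C–D–E–F gives a fifth.
Bb→F## = 9 semitones, 2 wider than the perfect fifth (7), so doubly augmented.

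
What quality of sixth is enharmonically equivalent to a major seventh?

doubly augmented

A major seventh spans 11 semitones.
A sixth spanning 11 semitones is doubly augmented (the major sixth is 9).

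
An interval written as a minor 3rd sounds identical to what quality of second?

augmented

A minor third spans 3 semitones.
A second spanning 3 semitones is augmented (the major second is 2).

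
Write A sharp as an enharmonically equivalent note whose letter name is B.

A# is pitch class 10. The letter B alone is pitch class 11.
To reach pitch class 10 from B requires an offset of -1 semitone, i.e. flat: Bb.

Bb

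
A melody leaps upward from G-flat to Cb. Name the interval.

perfect fourth

The letter names run G→C, a span of 3 letter steps, so the interval is some kind of fourth.
Gb to Cb is 5 semitones. A perfect fourth is 5, so 5 makes it perfect.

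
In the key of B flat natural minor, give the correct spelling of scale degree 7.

The Bb natural minor scale runs Bb C Db Eb F Gb Ab.
Degree 7 is Ab.

Ab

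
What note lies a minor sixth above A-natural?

A up a major sixth is F#, so the target letter is F.
From A, a minor sixth is 8 semitones up: F.

F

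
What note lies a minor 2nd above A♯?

B

A up a major second is B, so the target letter is B.
From A#, a minor second is 1 semitone up: B.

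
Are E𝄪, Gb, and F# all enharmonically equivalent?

Yes

E## is pitch class 6; Gb is pitch class 6; F# is pitch class 6.
All spellings map to pitch class 6, so they are enharmonically equivalent.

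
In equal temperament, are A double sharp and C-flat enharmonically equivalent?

A## is pitch class 11; Cb is pitch class 11.
All spellings map to pitch class 11, so they are enharmonically equivalent.

Yes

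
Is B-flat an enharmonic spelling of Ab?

No

Two spellings are enharmonically equivalent only if they share a pitch class.
Here Bb → 10, Ab → 8; 8 ≠ 10, so they are not.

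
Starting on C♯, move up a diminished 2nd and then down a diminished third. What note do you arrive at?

B

A diminished second up from C# is Db (letter D, 0 semitones up).
A diminished third down from Db is B (letter B, 2 semitones down).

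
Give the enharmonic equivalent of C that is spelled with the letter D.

Plain D sits 2 semitones above C, so on the letter D the same pitch needs a double flat: Dbb.

Dbb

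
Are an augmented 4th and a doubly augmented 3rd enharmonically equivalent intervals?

Yes

An augmented fourth spans 6 semitones; a doubly augmented third spans 6.
They are enharmonically equivalent.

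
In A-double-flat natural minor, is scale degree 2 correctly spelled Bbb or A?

Each scale degree takes a distinct letter name. Degree 2 of a scale on A must use the letter B.
Bbb and A are enharmonically the same pitch, but only Bbb uses the letter B, so it is the correct spelling here.

Bbb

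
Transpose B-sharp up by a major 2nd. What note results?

B up a major second is C#, so the target letter is C.
From B#, a major second is 2 semitones up: C##.

C##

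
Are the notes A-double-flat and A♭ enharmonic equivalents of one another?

No

Abb is pitch class 7; Ab is pitch class 8.
The pitch classes differ (7 vs. 8), so they are not enharmonic equivalents.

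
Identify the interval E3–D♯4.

The letter names run E→D, a span of 6 letter steps, so the interval is some kind of seventh.
E to D# is 11 semitones. A major seventh is 11, so 11 makes it major.

major seventh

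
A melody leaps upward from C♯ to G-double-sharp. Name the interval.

augmented fifth

The letter names run C→G, a span of 4 letter steps, so the interval is some kind of fifth.
C# to G## is 8 semitones. A perfect fifth is 7, so 8 makes it augmented.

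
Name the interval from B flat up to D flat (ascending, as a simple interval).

Counting letters B–C–D gives a third.
Bb→Db = 3 semitones, 1 narrower than the major third (4), so minor.

minor third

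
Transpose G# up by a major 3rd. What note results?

A third above G lands on the letter B.
A major third spans 4 semitones, so G# moves to pitch class 0. On the letter B that is B#.

B#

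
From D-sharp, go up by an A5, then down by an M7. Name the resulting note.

B#

An augmented fifth up from D# is A## (letter A, 8 semitones up).
A major seventh down from A## is B# (letter B, 11 semitones down).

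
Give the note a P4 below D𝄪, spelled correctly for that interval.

A##

A fourth below D lands on the letter A.
A perfect fourth spans 5 semitones, so D## moves to pitch class 11. On the letter A that is A##.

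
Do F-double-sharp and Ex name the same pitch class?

Two spellings are enharmonically equivalent only if they share a pitch class.
Here F## → 7, E## → 6; 6 ≠ 7, so they are not.

No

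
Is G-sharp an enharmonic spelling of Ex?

Two spellings are enharmonically equivalent only if they share a pitch class.
Here G# → 8, E## → 6; 6 ≠ 8, so they are not.

No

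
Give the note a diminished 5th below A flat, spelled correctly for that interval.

D

A down a perfect fifth is D, so the target letter is D.
From Ab, a diminished fifth is 6 semitones down: D.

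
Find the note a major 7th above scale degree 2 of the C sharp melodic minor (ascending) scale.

Scale degree 2 of C# melodic minor (ascending) is D#.
A major seventh (11 semitones) above D# lands on the letter C, giving C##.

C##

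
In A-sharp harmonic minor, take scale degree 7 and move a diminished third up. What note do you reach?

Scale degree 7 of A# harmonic minor is G##.
A diminished third (2 semitones) above G## lands on the letter B, giving B.

B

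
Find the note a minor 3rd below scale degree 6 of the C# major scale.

F##

Scale degree 6 of C# major is A#.
A minor third (3 semitones) below A# lands on the letter F, giving F##.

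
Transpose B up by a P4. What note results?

B up a perfect fourth is E, so the target letter is E.
From B, a perfect fourth is 5 semitones up: E.

E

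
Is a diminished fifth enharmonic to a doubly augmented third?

Yes

A diminished fifth spans 6 semitones; a doubly augmented third spans 6.
They are enharmonically equivalent.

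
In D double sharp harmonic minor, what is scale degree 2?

Degree 2 takes the letter 1 step above D, which is E.
In harmonic minor, degree 2 sits 2 semitones above the tonic. D## + 2 semitones is pitch class 6, spelled on E as E##.

E##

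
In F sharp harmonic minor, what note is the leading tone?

The F# harmonic minor scale runs F# G# A B C# D E#.
Degree 7 is E#.

E#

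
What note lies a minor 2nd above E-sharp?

F#

E up a major second is F#, so the target letter is F.
From E#, a minor second is 1 semitone up: F#.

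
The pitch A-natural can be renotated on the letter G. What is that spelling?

G##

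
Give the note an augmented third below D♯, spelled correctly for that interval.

Bb

A third below D lands on the letter B.
An augmented third spans 5 semitones, so D# moves to pitch class 10. On the letter B that is Bb.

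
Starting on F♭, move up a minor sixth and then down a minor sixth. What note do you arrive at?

Fb

A minor sixth up from Fb is Dbb (letter D, 8 semitones up).
A minor sixth down from Dbb is Fb (letter F, 8 semitones down).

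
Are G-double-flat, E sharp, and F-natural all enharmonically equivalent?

Gbb is pitch class 5; E# is pitch class 5; F is pitch class 5.
All spellings map to pitch class 5, so they are enharmonically equivalent.

Yes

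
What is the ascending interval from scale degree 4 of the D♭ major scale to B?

Scale degree 4 of Db major is Gb.
Gb up to B: letters G→B make it a third; 5 semitones makes it augmented.

augmented third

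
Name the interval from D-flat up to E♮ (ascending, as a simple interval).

Counting letters D–E gives a second.
Db→E = 3 semitones, 1 wider than the major second (2), so augmented.

augmented second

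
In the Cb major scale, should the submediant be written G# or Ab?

Ab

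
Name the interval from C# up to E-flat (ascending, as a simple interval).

Counting letters C–D–E gives a third.
C#→Eb = 2 semitones, 2 narrower than the major third (4), so diminished.

diminished third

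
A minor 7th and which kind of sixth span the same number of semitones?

augmented

A minor seventh spans 10 semitones.
A sixth spanning 10 semitones is augmented (the major sixth is 9).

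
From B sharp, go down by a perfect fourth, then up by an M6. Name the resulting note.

A perfect fourth down from B# is F## (letter F, 5 semitones down).
A major sixth up from F## is D## (letter D, 9 semitones up).

D##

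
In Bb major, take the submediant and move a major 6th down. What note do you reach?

Bb

The submediant of Bb major is G.
A major sixth (9 semitones) below G lands on the letter B, giving Bb.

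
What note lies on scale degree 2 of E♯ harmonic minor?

F##

Degree 2 takes the letter 1 step above E, which is F.
In harmonic minor, degree 2 sits 2 semitones above the tonic. E# + 2 semitones is pitch class 7, spelled on F as F##.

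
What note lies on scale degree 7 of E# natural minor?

Degree 7 takes the letter 6 steps above E, which is D.
In natural minor, degree 7 sits 10 semitones above the tonic. E# + 10 semitones is pitch class 3, spelled on D as D#.

D#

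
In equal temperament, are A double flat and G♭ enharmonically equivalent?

No

Abb is pitch class 7; Gb is pitch class 6.
The pitch classes differ (7 vs. 6), so they are not enharmonic equivalents.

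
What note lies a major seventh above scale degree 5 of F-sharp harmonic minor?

B#

Scale degree 5 of F# harmonic minor is C#.
A major seventh (11 semitones) above C# lands on the letter B, giving B#.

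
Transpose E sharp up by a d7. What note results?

D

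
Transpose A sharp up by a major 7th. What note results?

A up a major seventh is G#, so the target letter is G.
From A#, a major seventh is 11 semitones up: G##.

G##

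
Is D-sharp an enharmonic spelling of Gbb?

No

Two spellings are enharmonically equivalent only if they share a pitch class.
Here D# → 3, Gbb → 5; 3 ≠ 5, so they are not.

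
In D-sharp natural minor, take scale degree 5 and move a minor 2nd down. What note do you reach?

Scale degree 5 of D# natural minor is A#.
A minor second (1 semitone) below A# lands on the letter G, giving G##.

G##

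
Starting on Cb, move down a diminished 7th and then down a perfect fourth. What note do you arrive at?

A

A diminished seventh down from Cb is D (letter D, 9 semitones down).
A perfect fourth down from D is A (letter A, 5 semitones down).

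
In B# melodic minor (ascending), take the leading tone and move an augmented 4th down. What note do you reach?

E#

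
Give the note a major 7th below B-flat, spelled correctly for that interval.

B down a major seventh is C, so the target letter is C.
From Bb, a major seventh is 11 semitones down: Cb.

Cb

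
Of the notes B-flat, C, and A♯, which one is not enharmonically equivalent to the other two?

In 12-tone equal temperament, enharmonic equivalents share a pitch class. Bb is pitch class 10; C is pitch class 0; A# is pitch class 10.
Bb and A# share pitch class 10, while C is pitch class 0.

C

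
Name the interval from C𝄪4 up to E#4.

minor third

The letter names run C→E, a span of 2 letter steps, so the interval is some kind of third.
C## to E# is 3 semitones. A major third is 4, so 3 makes it minor.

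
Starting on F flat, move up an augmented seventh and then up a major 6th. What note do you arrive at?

An augmented seventh up from Fb is E (letter E, 12 semitones up).
A major sixth up from E is C# (letter C, 9 semitones up).

C#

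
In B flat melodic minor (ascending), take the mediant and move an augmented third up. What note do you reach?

The mediant of Bb melodic minor (ascending) is Db.
An augmented third (5 semitones) above Db lands on the letter F, giving F#.

F#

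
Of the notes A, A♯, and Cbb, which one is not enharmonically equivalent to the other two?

A

In 12-tone equal temperament, enharmonic equivalents share a pitch class. A is pitch class 9; A# is pitch class 10; Cbb is pitch class 10.
A# and Cbb share pitch class 10, while A is pitch class 9.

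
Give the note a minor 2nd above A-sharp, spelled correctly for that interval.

B

A second above A lands on the letter B.
A minor second spans 1 semitone, so A# moves to pitch class 11. On the letter B that is B.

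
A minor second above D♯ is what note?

E

A second above D lands on the letter E.
A minor second spans 1 semitone, so D# moves to pitch class 4. On the letter E that is E.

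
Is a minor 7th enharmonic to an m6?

A minor seventh spans 10 semitones; a minor sixth spans 8.
The spans differ, so they are not enharmonic equivalents.

No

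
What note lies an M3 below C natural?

Ab

C down a major third is Ab, so the target letter is A.
From C, a major third is 4 semitones down: Ab.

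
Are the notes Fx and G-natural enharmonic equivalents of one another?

F## is pitch class 7; G is pitch class 7.
All spellings map to pitch class 7, so they are enharmonically equivalent.

Yes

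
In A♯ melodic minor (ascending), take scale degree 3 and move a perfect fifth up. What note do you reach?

Scale degree 3 of A# melodic minor (ascending) is C#.
A perfect fifth (7 semitones) above C# lands on the letter G, giving G#.

G#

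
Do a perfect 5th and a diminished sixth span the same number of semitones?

A perfect fifth spans 7 semitones; a diminished sixth spans 7.
They are enharmonically equivalent.

Yes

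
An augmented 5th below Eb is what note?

A fifth below E lands on the letter A.
An augmented fifth spans 8 semitones, so Eb moves to pitch class 7. On the letter A that is Abb.

Abb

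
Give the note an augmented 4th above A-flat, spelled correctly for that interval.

D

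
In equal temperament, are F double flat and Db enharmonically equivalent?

No

Fbb is pitch class 3; Db is pitch class 1.
The pitch classes differ (3 vs. 1), so they are not enharmonic equivalents.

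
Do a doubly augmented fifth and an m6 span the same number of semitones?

No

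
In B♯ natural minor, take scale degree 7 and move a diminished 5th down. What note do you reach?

D##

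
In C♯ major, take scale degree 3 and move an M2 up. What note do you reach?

F##

Scale degree 3 of C# major is E#.
A major second (2 semitones) above E# lands on the letter F, giving F##.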